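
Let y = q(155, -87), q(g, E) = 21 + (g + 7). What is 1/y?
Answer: 1/183 ≈ 0.0054645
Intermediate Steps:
q(g, E) = 28 + g (q(g, E) = 21 + (7 + g) = 28 + g)
y = 183 (y = 28 + 155 = 183)
1/y = 1/183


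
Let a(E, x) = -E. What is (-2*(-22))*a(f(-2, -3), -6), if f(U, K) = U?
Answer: 88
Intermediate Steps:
(-2*(-22))*a(f(-2, -3), -6) = (-2*(-22))*(-1*(-2)) = 44*2 = 88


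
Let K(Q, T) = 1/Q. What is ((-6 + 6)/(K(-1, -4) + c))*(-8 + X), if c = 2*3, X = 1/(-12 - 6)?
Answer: 0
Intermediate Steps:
X = -1/18 (X = 1/(-18) = -1/18 ≈ -0.055556)
c = 6
((-6 + 6)/(K(-1, -4) + c))*(-8 + X) = ((-6 + 6)/(1/(-1) + 6))*(-8 - 1/18) = (0/(-1 + 6))*(-145/18) = (0/5)*(-145/18) = (0*(⅕))*(-145/18) = 0*(-145/18) = 0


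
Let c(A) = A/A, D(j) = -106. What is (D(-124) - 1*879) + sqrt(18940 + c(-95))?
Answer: -985 + sqrt(18941) ≈ -847.37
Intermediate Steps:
c(A) = 1
(D(-124) - 1*879) + sqrt(18940 + c(-95)) = (-106 - 1*879) + sqrt(18940 + 1) = (-106 - 879) + sqrt(18941) = -985 + sqrt(18941)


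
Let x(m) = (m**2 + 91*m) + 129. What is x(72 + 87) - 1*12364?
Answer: 27515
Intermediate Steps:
x(m) = 129 + m**2 + 91*m
x(72 + 87) - 1*12364 = (129 + (72 + 87)**2 + 91*(72 + 87)) - 1*12364 = (129 + 159**2 + 91*159) - 12364 = (129 + 25281 + 14469) - 12364 = 39879 - 12364 = 27515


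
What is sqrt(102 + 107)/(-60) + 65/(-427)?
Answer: -65/427 - sqrt(209)/60 ≈ -0.39317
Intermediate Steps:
sqrt(102 + 107)/(-60) + 65/(-427) = sqrt(209)*(-1/60) + 65*(-1/427) = -sqrt(209)/60 - 65/427 = -65/427 - sqrt(209)/60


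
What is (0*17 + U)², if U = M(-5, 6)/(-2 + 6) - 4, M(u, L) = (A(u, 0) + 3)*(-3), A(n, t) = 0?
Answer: 625/16 ≈ 39.063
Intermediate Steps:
M(u, L) = -9 (M(u, L) = (0 + 3)*(-3) = 3*(-3) = -9)
U = -25/4 (U = -9/(-2 + 6) - 4 = -9/4 - 4 = -25/4 ≈ -6.2500)
(0*17 + U)² = (0*17 - 25/4)² = (0 - 25/4)² = (-25/4)² = 625/16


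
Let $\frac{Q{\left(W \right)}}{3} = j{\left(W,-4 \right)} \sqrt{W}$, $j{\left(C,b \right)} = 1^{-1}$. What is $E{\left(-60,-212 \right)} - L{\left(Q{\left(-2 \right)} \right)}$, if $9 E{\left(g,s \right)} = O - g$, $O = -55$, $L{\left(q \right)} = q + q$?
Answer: $\frac{5}{9} - 6 i \sqrt{2} \approx 0.55556 - 8.4853 i$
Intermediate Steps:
$j{\left(C,b \right)} = 1$
$Q{\left(W \right)} = 3 \sqrt{W}$ ($Q{\left(W \right)} = 3 \cdot 1 \sqrt{W} = 3 \sqrt{W}$)
$L{\left(q \right)} = 2 q$
$E{\left(g,s \right)} = - \frac{55}{9} - \frac{g}{9}$ ($E{\left(g,s \right)} = \frac{-55 - g}{9} = - \frac{55}{9} - \frac{g}{9}$)
$E{\left(-60,-212 \right)} - L{\left(Q{\left(-2 \right)} \right)} = \left(- \frac{55}{9} - - \frac{20}{3}\right) - 2 \cdot 3 \sqrt{-2} = \left(- \frac{55}{9} + \frac{20}{3}\right) - 2 \cdot 3 i \sqrt{2} = \frac{5}{9} - 2 \cdot 3 i \sqrt{2} = \frac{5}{9} - 6 i \sqrt{2}$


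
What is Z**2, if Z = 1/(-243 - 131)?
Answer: 1/139876 ≈ 7.1492e-6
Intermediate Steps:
Z = -1/374 (Z = 1/(-374) = -1/374 ≈ -0.0026738)
Z**2 = (-1/374)**2 = 1/139876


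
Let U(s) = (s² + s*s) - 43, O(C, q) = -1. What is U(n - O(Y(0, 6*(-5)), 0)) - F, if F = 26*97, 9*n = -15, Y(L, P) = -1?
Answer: -23077/9 ≈ -2564.1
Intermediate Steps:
n = -5/3 (n = (⅑)*(-15) = -5/3 ≈ -1.6667)
U(s) = -43 + 2*s² (U(s) = (s² + s²) - 43 = 2*s² - 43 = -43 + 2*s²)
F = 2522
U(n - O(Y(0, 6*(-5)), 0)) - F = (-43 + 2*(-5/3 - 1*(-1))²) - 1*2522 = (-43 + 2*(-5/3 + 1)²) - 2522 = (-43 + 2*(-⅔)²) - 2522 = (-43 + 2*(4/9)) - 2522 = (-43 + 8/9) - 2522 = -379/9 - 2522 = -23077/9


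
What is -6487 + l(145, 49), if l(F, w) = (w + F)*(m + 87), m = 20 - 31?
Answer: 8257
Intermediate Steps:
m = -11
l(F, w) = 76*F + 76*w (l(F, w) = (w + F)*(-11 + 87) = (F + w)*76 = 76*F + 76*w)
-6487 + l(145, 49) = -6487 + (76*145 + 76*49) = -6487 + (11020 + 3724) = -6487 + 14744 = 8257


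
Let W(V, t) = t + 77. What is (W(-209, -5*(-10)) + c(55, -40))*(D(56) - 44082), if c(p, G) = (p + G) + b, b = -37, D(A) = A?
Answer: -4622730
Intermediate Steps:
W(V, t) = 77 + t
c(p, G) = -37 + G + p (c(p, G) = (p + G) - 37 = (G + p) - 37 = -37 + G + p)
(W(-209, -5*(-10)) + c(55, -40))*(D(56) - 44082) = ((77 - 5*(-10)) + (-37 - 40 + 55))*(56 - 44082) = ((77 + 50) - 22)*(-44026) = (127 - 22)*(-44026) = 105*(-44026) = -4622730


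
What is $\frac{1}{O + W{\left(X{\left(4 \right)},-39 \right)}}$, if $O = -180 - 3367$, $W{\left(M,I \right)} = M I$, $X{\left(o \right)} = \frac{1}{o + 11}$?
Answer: $- \frac{5}{17748} \approx -0.00028172$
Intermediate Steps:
$X{\left(o \right)} = \frac{1}{11 + o}$
$W{\left(M,I \right)} = I M$
$O = -3547$
$\frac{1}{O + W{\left(X{\left(4 \right)},-39 \right)}} = \frac{1}{-3547 - \frac{39}{11 + 4}} = \frac{1}{-3547 - \frac{39}{15}} = \frac{1}{-3547 - \frac{13}{5}} = \frac{1}{- \frac{17748}{5}} = - \frac{5}{17748}$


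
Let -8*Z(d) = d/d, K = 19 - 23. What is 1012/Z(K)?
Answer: -8096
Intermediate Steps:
K = -4
Z(d) = -1/8 (Z(d) = -d/(8*d) = -1/8*1 = -1/8)
1012/Z(K) = 1012/(-1/8) = 1012*(-8) = -8096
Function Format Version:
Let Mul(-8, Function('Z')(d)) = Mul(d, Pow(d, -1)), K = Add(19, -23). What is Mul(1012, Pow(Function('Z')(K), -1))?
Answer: -8096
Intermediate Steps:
K = -4
Function('Z')(d) = Rational(-1, 8) (Function('Z')(d) = Mul(Rational(-1, 8), Mul(d, Pow(d, -1))) = Mul(Rational(-1, 8), 1) = Rational(-1, 8))
Mul(1012, Pow(Function('Z')(K), -1)) = Mul(1012, Pow(Rational(-1, 8), -1)) = Mul(1012, -8) = -8096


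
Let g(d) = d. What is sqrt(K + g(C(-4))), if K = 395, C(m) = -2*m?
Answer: sqrt(403) ≈ 20.075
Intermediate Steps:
sqrt(K + g(C(-4))) = sqrt(395 - 2*(-4)) = sqrt(395 + 8) = sqrt(403)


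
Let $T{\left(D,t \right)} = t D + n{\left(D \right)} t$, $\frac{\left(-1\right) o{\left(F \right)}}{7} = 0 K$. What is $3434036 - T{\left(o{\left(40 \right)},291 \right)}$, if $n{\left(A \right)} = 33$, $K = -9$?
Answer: $3424433$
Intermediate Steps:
$o{\left(F \right)} = 0$ ($o{\left(F \right)} = - 7 \cdot 0 \left(-9\right) = \left(-7\right) 0 = 0$)
$T{\left(D,t \right)} = 33 t + D t$ ($T{\left(D,t \right)} = t D + 33 t = D t + 33 t = 33 t + D t$)
$3434036 - T{\left(o{\left(40 \right)},291 \right)} = 3434036 - 291 \left(33 + 0\right) = 3434036 - 291 \cdot 33 = 3434036 - 9603 = 3424433$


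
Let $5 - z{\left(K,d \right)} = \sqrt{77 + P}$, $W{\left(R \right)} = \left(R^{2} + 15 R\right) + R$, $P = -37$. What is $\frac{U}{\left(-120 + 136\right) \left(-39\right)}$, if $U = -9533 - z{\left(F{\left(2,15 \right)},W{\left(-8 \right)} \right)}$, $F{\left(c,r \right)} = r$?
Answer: $\frac{4769}{312} - \frac{\sqrt{10}}{312} \approx 15.275$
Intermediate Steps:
$W{\left(R \right)} = R^{2} + 16 R$
$z{\left(K,d \right)} = 5 - 2 \sqrt{10}$ ($z{\left(K,d \right)} = 5 - \sqrt{77 - 37} = 5 - \sqrt{40} = 5 - 2 \sqrt{10}$)
$U = -9538 + 2 \sqrt{10}$ ($U = -9533 - \left(5 - 2 \sqrt{10}\right) = -9538 + 2 \sqrt{10} \approx -9531.7$)
$\frac{U}{\left(-120 + 136\right) \left(-39\right)} = \frac{-9538 + 2 \sqrt{10}}{\left(-120 + 136\right) \left(-39\right)} = \frac{-9538 + 2 \sqrt{10}}{16 \left(-39\right)} = \frac{-9538 + 2 \sqrt{10}}{-624} = \left(-9538 + 2 \sqrt{10}\right) \left(- \frac{1}{624}\right) = \frac{4769}{312} - \frac{\sqrt{10}}{312}$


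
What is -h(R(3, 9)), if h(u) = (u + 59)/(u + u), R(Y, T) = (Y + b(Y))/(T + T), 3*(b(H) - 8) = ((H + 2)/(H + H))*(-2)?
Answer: -2413/47 ≈ -51.340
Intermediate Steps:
b(H) = 8 - (2 + H)/(3*H) (b(H) = 8 + (((H + 2)/(H + H))*(-2))/3 = 8 + (((2 + H)/((2*H)))*(-2))/3 = 8 + (((2 + H)*(1/(2*H)))*(-2))/3 = 8 + (((2 + H)/(2*H))*(-2))/3 = 8 + (-(2 + H)/H)/3 = 8 - (2 + H)/(3*H))
R(Y, T) = (Y + (-2 + 23*Y)/(3*Y))/(2*T) (R(Y, T) = (Y + (-2 + 23*Y)/(3*Y))/(T + T) = (Y + (-2 + 23*Y)/(3*Y))/((2*T)) = (Y + (-2 + 23*Y)/(3*Y))*(1/(2*T)) = (Y + (-2 + 23*Y)/(3*Y))/(2*T))
h(u) = (59 + u)/(2*u) (h(u) = (59 + u)/((2*u)) = (59 + u)*(1/(2*u)) = (59 + u)/(2*u))
-h(R(3, 9)) = -(59 + (⅙)*(-2 + 3*3² + 23*3)/(9*3))/(2*((⅙)*(-2 + 3*3² + 23*3)/(9*3))) = -(59 + (⅙)*(⅑)*(⅓)*(-2 + 3*9 + 69))/(2*((⅙)*(⅑)*(⅓)*(-2 + 3*9 + 69))) = -(59 + (⅙)*(⅑)*(⅓)*(-2 + 27 + 69))/(2*((⅙)*(⅑)*(⅓)*(-2 + 27 + 69))) = -(59 + (⅙)*(⅑)*(⅓)*94)/(2*((⅙)*(⅑)*(⅓)*94)) = -(59 + 47/81)/(2*47/81) = -81*4826/(2*47*81) = -1*2413/47 = -2413/47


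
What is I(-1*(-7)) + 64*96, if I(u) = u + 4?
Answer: 6155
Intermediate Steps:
I(u) = 4 + u
I(-1*(-7)) + 64*96 = (4 - 1*(-7)) + 64*96 = (4 + 7) + 6144 = 11 + 6144 = 6155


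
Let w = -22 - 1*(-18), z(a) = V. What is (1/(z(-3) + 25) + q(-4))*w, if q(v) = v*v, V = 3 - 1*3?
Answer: -1604/25 ≈ -64.160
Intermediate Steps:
V = 0 (V = 3 - 3 = 0)
z(a) = 0
w = -4 (w = -22 + 18 = -4)
q(v) = v**2
(1/(z(-3) + 25) + q(-4))*w = (1/(0 + 25) + (-4)**2)*(-4) = (1/25 + 16)*(-4) = (401/25)*(-4) = -1604/25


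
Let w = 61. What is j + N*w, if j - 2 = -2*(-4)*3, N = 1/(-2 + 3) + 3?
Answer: 270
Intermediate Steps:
N = 4 (N = 1/1 + 3 = 1*1 + 3 = 1 + 3 = 4)
j = 26 (j = 2 - 2*(-4)*3 = 2 + 8*3 = 2 + 24 = 26)
j + N*w = 26 + 4*61 = 26 + 244 = 270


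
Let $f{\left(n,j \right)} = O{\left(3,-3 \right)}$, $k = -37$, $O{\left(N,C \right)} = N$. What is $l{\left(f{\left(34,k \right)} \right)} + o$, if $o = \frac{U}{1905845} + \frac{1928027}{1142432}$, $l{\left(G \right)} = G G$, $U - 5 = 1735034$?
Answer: $\frac{25252369528023}{2177298315040} \approx 11.598$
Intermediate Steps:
$U = 1735039$ ($U = 5 + 1735034 = 1735039$)
$f{\left(n,j \right)} = 3$
$l{\left(G \right)} = G^{2}$
$o = \frac{5656684692663}{2177298315040}$ ($o = \frac{1735039}{1905845} + \frac{1928027}{1142432} = \frac{5656684692663}{2177298315040} \approx 2.598$)
$l{\left(f{\left(34,k \right)} \right)} + o = 3^{2} + \frac{5656684692663}{2177298315040} = 9 + \frac{5656684692663}{2177298315040} = \frac{25252369528023}{2177298315040}$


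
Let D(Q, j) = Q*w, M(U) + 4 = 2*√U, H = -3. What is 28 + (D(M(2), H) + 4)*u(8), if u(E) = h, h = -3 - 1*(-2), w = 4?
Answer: 40 - 8*√2 ≈ 28.686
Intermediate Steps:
M(U) = -4 + 2*√U
D(Q, j) = 4*Q (D(Q, j) = Q*4 = 4*Q)
h = -1 (h = -3 + 2 = -1)
u(E) = -1
28 + (D(M(2), H) + 4)*u(8) = 28 + (4*(-4 + 2*√2) + 4)*(-1) = 28 + ((-16 + 8*√2) + 4)*(-1) = 28 + (-12 + 8*√2)*(-1) = 28 + (12 - 8*√2) = 40 - 8*√2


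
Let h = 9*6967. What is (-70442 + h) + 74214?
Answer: 66475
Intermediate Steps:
h = 62703
(-70442 + h) + 74214 = (-70442 + 62703) + 74214 = -7739 + 74214 = 66475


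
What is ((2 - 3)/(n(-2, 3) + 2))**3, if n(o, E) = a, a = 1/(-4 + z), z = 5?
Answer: -1/27 ≈ -0.037037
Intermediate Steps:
a = 1 (a = 1/(-4 + 5) = 1/1 = 1)
n(o, E) = 1
((2 - 3)/(n(-2, 3) + 2))**3 = ((2 - 3)/(1 + 2))**3 = (-1/3)**3 = -1/27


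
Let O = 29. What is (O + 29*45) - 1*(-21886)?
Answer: 23220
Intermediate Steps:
(O + 29*45) - 1*(-21886) = (29 + 29*45) - 1*(-21886) = (29 + 1305) + 21886 = 1334 + 21886 = 23220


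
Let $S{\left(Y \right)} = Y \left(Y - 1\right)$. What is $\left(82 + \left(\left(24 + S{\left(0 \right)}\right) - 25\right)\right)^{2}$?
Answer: $6561$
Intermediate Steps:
$S{\left(Y \right)} = Y \left(-1 + Y\right)$
$\left(82 + \left(\left(24 + S{\left(0 \right)}\right) - 25\right)\right)^{2} = \left(82 + \left(\left(24 + 0 \left(-1 + 0\right)\right) - 25\right)\right)^{2} = \left(82 + \left(\left(24 + 0 \left(-1\right)\right) - 25\right)\right)^{2} = \left(82 + \left(\left(24 + 0\right) - 25\right)\right)^{2} = \left(82 + \left(24 - 25\right)\right)^{2} = \left(82 - 1\right)^{2} = 81^{2} = 6561$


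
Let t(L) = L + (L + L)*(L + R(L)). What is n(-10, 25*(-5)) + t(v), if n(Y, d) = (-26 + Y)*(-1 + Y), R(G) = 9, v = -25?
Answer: 1171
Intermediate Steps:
n(Y, d) = (-1 + Y)*(-26 + Y)
t(L) = L + 2*L*(9 + L) (t(L) = L + (L + L)*(L + 9) = L + (2*L)*(9 + L) = L + 2*L*(9 + L))
n(-10, 25*(-5)) + t(v) = (26 + (-10)² - 27*(-10)) - 25*(19 + 2*(-25)) = (26 + 100 + 270) - 25*(19 - 50) = 396 - 25*(-31) = 396 + 775 = 1171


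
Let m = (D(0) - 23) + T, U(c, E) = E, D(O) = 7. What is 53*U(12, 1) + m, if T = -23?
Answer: 14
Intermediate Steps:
m = -39 (m = (7 - 23) - 23 = -16 - 23 = -39)
53*U(12, 1) + m = 53*1 - 39 = 53 - 39 = 14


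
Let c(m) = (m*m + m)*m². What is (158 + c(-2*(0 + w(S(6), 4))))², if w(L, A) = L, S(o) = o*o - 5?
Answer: 211358270643556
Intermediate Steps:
S(o) = -5 + o² (S(o) = o² - 5 = -5 + o²)
c(m) = m²*(m + m²) (c(m) = (m² + m)*m² = (m + m²)*m² = m²*(m + m²))
(158 + c(-2*(0 + w(S(6), 4))))² = (158 + (-2*(0 + (-5 + 6²)))³*(1 - 2*(0 + (-5 + 6²))))² = (158 + (-2*(0 + (-5 + 36)))³*(1 - 2*(0 + (-5 + 36))))² = (158 + (-2*(0 + 31))³*(1 - 2*(0 + 31)))² = (158 + (-2*31)³*(1 - 2*31))² = (158 + (-62)³*(1 - 62))² = (158 - 238328*(-61))² = (158 + 14538008)² = 14538166² = 211358270643556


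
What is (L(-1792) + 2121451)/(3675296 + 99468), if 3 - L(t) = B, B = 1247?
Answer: 2120207/3774764 ≈ 0.56168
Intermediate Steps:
L(t) = -1244 (L(t) = 3 - 1*1247 = 3 - 1247 = -1244)
(L(-1792) + 2121451)/(3675296 + 99468) = (-1244 + 2121451)/(3675296 + 99468) = 2120207/3774764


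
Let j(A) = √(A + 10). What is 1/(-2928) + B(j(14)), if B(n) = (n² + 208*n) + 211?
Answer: 688079/2928 + 416*√6 ≈ 1254.0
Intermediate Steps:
j(A) = √(10 + A)
B(n) = 211 + n² + 208*n
1/(-2928) + B(j(14)) = 1/(-2928) + (211 + (√(10 + 14))² + 208*√(10 + 14)) = -1/2928 + (211 + (√24)² + 208*√24) = -1/2928 + (211 + (2*√6)² + 208*(2*√6)) = -1/2928 + (211 + 24 + 416*√6) = -1/2928 + (235 + 416*√6) = 688079/2928 + 416*√6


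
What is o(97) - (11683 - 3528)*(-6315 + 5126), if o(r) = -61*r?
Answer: 9690378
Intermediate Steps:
o(97) - (11683 - 3528)*(-6315 + 5126) = -61*97 - (11683 - 3528)*(-6315 + 5126) = -5917 - 8155*(-1189) = -5917 - 1*(-9696295) = -5917 + 9696295 = 9690378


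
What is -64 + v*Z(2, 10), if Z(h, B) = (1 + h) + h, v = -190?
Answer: -1014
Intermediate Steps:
Z(h, B) = 1 + 2*h
-64 + v*Z(2, 10) = -64 - 190*(1 + 2*2) = -64 - 190*(1 + 4) = -64 - 190*5 = -64 - 950 = -1014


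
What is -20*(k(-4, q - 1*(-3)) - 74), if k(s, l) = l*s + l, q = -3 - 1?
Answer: 1420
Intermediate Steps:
q = -4
k(s, l) = l + l*s
-20*(k(-4, q - 1*(-3)) - 74) = -20*((-4 - 1*(-3))*(1 - 4) - 74) = -20*((-4 + 3)*(-3) - 74) = -20*(-1*(-3) - 74) = -20*(3 - 74) = -20*(-71) = 1420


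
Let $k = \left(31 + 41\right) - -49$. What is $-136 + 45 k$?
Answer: $5309$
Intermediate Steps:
$k = 121$ ($k = 72 + 49 = 121$)
$-136 + 45 k = -136 + 45 \cdot 121 = -136 + 5445 = 5309$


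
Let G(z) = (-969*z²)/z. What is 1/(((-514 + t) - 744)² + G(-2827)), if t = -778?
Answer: 1/6884659 ≈ 1.4525e-7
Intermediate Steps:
G(z) = -969*z
1/(((-514 + t) - 744)² + G(-2827)) = 1/(((-514 - 778) - 744)² - 969*(-2827)) = 1/((-1292 - 744)² + 2739363) = 1/((-2036)² + 2739363) = 1/(4145296 + 2739363) = 1/6884659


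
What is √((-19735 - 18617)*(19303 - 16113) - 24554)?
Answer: I*√122367434 ≈ 11062.0*I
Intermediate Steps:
√((-19735 - 18617)*(19303 - 16113) - 24554) = √(-38352*3190 - 24554) = √(-122342880 - 24554) = √(-122367434) = I*√122367434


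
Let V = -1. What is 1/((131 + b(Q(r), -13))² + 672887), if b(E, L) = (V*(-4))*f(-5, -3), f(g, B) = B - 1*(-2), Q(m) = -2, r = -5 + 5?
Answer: 1/689016 ≈ 1.4513e-6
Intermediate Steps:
r = 0
f(g, B) = 2 + B (f(g, B) = B + 2 = 2 + B)
b(E, L) = -4 (b(E, L) = (-1*(-4))*(2 - 3) = 4*(-1) = -4)
1/((131 + b(Q(r), -13))² + 672887) = 1/((131 - 4)² + 672887) = 1/(127² + 672887) = 1/(16129 + 672887) = 1/689016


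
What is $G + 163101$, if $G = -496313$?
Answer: $-333212$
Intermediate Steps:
$G + 163101 = -496313 + 163101 = -333212$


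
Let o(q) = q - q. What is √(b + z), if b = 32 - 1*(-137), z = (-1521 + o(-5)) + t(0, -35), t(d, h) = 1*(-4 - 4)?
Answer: 4*I*√85 ≈ 36.878*I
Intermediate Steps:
t(d, h) = -8 (t(d, h) = 1*(-8) = -8)
o(q) = 0
z = -1529 (z = (-1521 + 0) - 8 = -1521 - 8 = -1529)
b = 169 (b = 32 + 137 = 169)
√(b + z) = √(169 - 1529) = √(-1360) = 4*I*√85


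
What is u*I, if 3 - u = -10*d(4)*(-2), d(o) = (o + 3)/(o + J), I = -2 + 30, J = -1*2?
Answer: -1876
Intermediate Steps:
J = -2
I = 28
d(o) = (3 + o)/(-2 + o) (d(o) = (o + 3)/(o - 2) = (3 + o)/(-2 + o))
u = -67 (u = 3 - (-10*(3 + 4)/(-2 + 4))*(-2) = 3 - (-10*7/2)*(-2) = 3 - (-35)*(-2) = 3 - 1*70 = 3 - 70 = -67)
u*I = -67*28 = -1876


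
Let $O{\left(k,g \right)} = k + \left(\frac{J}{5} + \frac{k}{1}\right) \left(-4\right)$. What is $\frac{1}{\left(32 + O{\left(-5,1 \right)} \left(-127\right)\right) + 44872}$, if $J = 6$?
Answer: $\frac{5}{218043} \approx 2.2931 \cdot 10^{-5}$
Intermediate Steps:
$O{\left(k,g \right)} = - \frac{24}{5} - 3 k$ ($O{\left(k,g \right)} = k + \left(\frac{6}{5} + \frac{k}{1}\right) \left(-4\right) = k + \left(6 \cdot \frac{1}{5} + k 1\right) \left(-4\right) = k + \left(\frac{6}{5} + k\right) \left(-4\right) = k - \left(\frac{24}{5} + 4 k\right) = - \frac{24}{5} - 3 k$)
$\frac{1}{\left(32 + O{\left(-5,1 \right)} \left(-127\right)\right) + 44872} = \frac{1}{\left(32 + \left(- \frac{24}{5} - -15\right) \left(-127\right)\right) + 44872} = \frac{1}{\left(32 + \left(- \frac{24}{5} + 15\right) \left(-127\right)\right) + 44872} = \frac{1}{\left(32 + \frac{51}{5} \left(-127\right)\right) + 44872} = \frac{1}{\left(32 - \frac{6477}{5}\right) + 44872} = \frac{1}{- \frac{6317}{5} + 44872} = \frac{1}{\frac{218043}{5}} = \frac{5}{218043}$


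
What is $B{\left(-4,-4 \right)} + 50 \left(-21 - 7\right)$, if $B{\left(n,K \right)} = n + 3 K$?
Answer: $-1416$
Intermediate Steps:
$B{\left(-4,-4 \right)} + 50 \left(-21 - 7\right) = \left(-4 + 3 \left(-4\right)\right) + 50 \left(-21 - 7\right) = \left(-4 - 12\right) + 50 \left(-28\right) = -16 - 1400 = -1416$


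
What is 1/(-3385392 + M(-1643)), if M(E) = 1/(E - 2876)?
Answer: -4519/15298586449 ≈ -2.9539e-7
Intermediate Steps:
M(E) = 1/(-2876 + E)
1/(-3385392 + M(-1643)) = 1/(-3385392 + 1/(-2876 - 1643)) = 1/(-3385392 + 1/(-4519)) = 1/(-3385392 - 1/4519) = 1/(-15298586449/4519) = -4519/15298586449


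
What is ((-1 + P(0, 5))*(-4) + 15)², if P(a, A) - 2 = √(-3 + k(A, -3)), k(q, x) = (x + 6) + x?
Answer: 73 - 88*I*√3 ≈ 73.0 - 152.42*I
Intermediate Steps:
k(q, x) = 6 + 2*x (k(q, x) = (6 + x) + x = 6 + 2*x)
P(a, A) = 2 + I*√3 (P(a, A) = 2 + √(-3 + (6 + 2*(-3))) = 2 + √(-3 + (6 - 6)) = 2 + √(-3 + 0) = 2 + √(-3) = 2 + I*√3)
((-1 + P(0, 5))*(-4) + 15)² = ((-1 + (2 + I*√3))*(-4) + 15)² = ((1 + I*√3)*(-4) + 15)² = ((-4 - 4*I*√3) + 15)² = (11 - 4*I*√3)²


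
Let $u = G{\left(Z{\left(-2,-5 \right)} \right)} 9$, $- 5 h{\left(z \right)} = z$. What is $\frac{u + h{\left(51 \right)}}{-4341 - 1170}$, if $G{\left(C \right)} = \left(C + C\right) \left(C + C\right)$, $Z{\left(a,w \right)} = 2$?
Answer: $- \frac{223}{9185} \approx -0.024279$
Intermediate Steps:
$G{\left(C \right)} = 4 C^{2}$ ($G{\left(C \right)} = 2 C 2 C = 4 C^{2}$)
$h{\left(z \right)} = - \frac{z}{5}$
$u = 144$ ($u = 4 \cdot 2^{2} \cdot 9 = 4 \cdot 4 \cdot 9 = 16 \cdot 9 = 144$)
$\frac{u + h{\left(51 \right)}}{-4341 - 1170} = \frac{144 - \frac{51}{5}}{-4341 - 1170} = \frac{144 - \frac{51}{5}}{-5511} = \frac{669}{5} \left(- \frac{1}{5511}\right) = - \frac{223}{9185}$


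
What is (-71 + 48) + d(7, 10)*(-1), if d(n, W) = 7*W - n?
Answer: -86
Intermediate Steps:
d(n, W) = -n + 7*W
(-71 + 48) + d(7, 10)*(-1) = (-71 + 48) + (-1*7 + 7*10)*(-1) = -23 + (-7 + 70)*(-1) = -23 + 63*(-1) = -23 - 63 = -86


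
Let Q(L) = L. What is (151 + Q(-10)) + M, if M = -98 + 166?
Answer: 209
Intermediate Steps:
M = 68
(151 + Q(-10)) + M = (151 - 10) + 68 = 141 + 68 = 209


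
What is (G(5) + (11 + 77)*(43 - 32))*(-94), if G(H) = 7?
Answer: -91650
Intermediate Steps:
(G(5) + (11 + 77)*(43 - 32))*(-94) = (7 + (11 + 77)*(43 - 32))*(-94) = (7 + 88*11)*(-94) = (7 + 968)*(-94) = 975*(-94) = -91650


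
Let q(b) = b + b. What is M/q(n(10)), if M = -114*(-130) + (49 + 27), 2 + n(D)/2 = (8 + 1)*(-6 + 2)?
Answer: -98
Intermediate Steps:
n(D) = -76 (n(D) = -4 + 2*((8 + 1)*(-6 + 2)) = -4 + 2*(9*(-4)) = -4 + 2*(-36) = -4 - 72 = -76)
M = 14896 (M = 14820 + 76 = 14896)
q(b) = 2*b
M/q(n(10)) = 14896/((2*(-76))) = 14896/(-152) = 14896*(-1/152) = -98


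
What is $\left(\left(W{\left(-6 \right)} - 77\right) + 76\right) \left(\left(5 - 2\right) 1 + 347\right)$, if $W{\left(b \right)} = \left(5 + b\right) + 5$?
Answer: $1050$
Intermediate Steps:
$W{\left(b \right)} = 10 + b$
$\left(\left(W{\left(-6 \right)} - 77\right) + 76\right) \left(\left(5 - 2\right) 1 + 347\right) = \left(\left(\left(10 - 6\right) - 77\right) + 76\right) \left(\left(5 - 2\right) 1 + 347\right) = \left(\left(4 - 77\right) + 76\right) \left(3 \cdot 1 + 347\right) = \left(\left(4 - 77\right) + 76\right) \left(3 + 347\right) = \left(-73 + 76\right) 350 = 3 \cdot 350 = 1050$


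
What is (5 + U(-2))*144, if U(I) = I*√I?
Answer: 720 - 288*I*√2 ≈ 720.0 - 407.29*I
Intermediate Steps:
U(I) = I^(3/2)
(5 + U(-2))*144 = (5 + (-2)^(3/2))*144 = (5 - 2*I*√2)*144 = 720 - 288*I*√2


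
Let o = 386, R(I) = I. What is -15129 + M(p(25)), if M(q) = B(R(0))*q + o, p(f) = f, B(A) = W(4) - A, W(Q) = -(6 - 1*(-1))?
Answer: -14918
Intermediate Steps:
W(Q) = -7 (W(Q) = -(6 + 1) = -1*7 = -7)
B(A) = -7 - A
M(q) = 386 - 7*q (M(q) = (-7 - 1*0)*q + 386 = (-7 + 0)*q + 386 = -7*q + 386 = 386 - 7*q)
-15129 + M(p(25)) = -15129 + (386 - 7*25) = -15129 + (386 - 175) = -15129 + 211 = -14918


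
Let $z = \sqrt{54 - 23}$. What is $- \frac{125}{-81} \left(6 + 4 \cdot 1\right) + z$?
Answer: $\frac{1250}{81} + \sqrt{31} \approx 21.0$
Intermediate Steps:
$z = \sqrt{31} \approx 5.5678$
$- \frac{125}{-81} \left(6 + 4 \cdot 1\right) + z = - \frac{125}{-81} \left(6 + 4 \cdot 1\right) + \sqrt{31} = \left(-125\right) \left(- \frac{1}{81}\right) \left(6 + 4\right) + \sqrt{31} = \frac{125}{81} \cdot 10 + \sqrt{31} = \frac{1250}{81} + \sqrt{31}$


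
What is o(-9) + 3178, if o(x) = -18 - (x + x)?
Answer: 3178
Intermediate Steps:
o(x) = -18 - 2*x
o(-9) + 3178 = (-18 - 2*(-9)) + 3178 = (-18 + 18) + 3178 = 0 + 3178 = 3178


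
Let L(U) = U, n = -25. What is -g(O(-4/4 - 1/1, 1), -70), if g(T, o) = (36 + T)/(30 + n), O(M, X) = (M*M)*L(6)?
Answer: -12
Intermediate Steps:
O(M, X) = 6*M**2 (O(M, X) = (M*M)*6 = M**2*6 = 6*M**2)
g(T, o) = 36/5 + T/5 (g(T, o) = (36 + T)/(30 - 25) = (36 + T)/5 = (36 + T)*(1/5) = 36/5 + T/5)
-g(O(-4/4 - 1/1, 1), -70) = -(36/5 + (6*(-4/4 - 1/1)**2)/5) = -(36/5 + (6*(-4*1/4 - 1*1)**2)/5) = -(36/5 + (6*(-1 - 1)**2)/5) = -(36/5 + (6*(-2)**2)/5) = -(36/5 + (6*4)/5) = -(36/5 + (1/5)*24) = -(36/5 + 24/5) = -1*12 = -12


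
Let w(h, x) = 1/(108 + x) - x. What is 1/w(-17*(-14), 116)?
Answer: -224/25983 ≈ -0.0086210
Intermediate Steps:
1/w(-17*(-14), 116) = 1/((1 - 1*116**2 - 108*116)/(108 + 116)) = 1/((1 - 1*13456 - 12528)/224) = 1/((1 - 13456 - 12528)/224) = 1/((1/224)*(-25983)) = 1/(-25983/224) = -224/25983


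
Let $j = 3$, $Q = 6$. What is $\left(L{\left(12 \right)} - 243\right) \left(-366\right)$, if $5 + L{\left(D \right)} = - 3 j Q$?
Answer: $110532$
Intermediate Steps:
$L{\left(D \right)} = -59$ ($L{\left(D \right)} = -5 + \left(-3\right) 3 \cdot 6 = -5 - 54 = -59$)
$\left(L{\left(12 \right)} - 243\right) \left(-366\right) = \left(-59 - 243\right) \left(-366\right) = \left(-302\right) \left(-366\right) = 110532$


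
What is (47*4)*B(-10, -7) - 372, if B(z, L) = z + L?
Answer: -3568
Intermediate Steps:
B(z, L) = L + z
(47*4)*B(-10, -7) - 372 = (47*4)*(-7 - 10) - 372 = 188*(-17) - 372 = -3196 - 372 = -3568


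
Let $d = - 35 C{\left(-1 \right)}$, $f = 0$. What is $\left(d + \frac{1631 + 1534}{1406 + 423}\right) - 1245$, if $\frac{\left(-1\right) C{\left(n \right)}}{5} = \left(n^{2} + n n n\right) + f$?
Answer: $- \frac{2273940}{1829} \approx -1243.3$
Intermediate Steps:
$C{\left(n \right)} = - 5 n^{2} - 5 n^{3}$ ($C{\left(n \right)} = - 5 \left(\left(n^{2} + n n n\right) + 0\right) = - 5 \left(\left(n^{2} + n^{2} n\right) + 0\right) = - 5 \left(\left(n^{2} + n^{3}\right) + 0\right) = - 5 \left(n^{2} + n^{3}\right) = - 5 n^{2} - 5 n^{3}$)
$d = 0$ ($d = - 35 \cdot 5 \left(-1\right)^{2} \left(-1 - -1\right) = - 35 \cdot 5 \cdot 1 \left(-1 + 1\right) = - 35 \cdot 5 \cdot 1 \cdot 0 = \left(-35\right) 0 = 0$)
$\left(d + \frac{1631 + 1534}{1406 + 423}\right) - 1245 = \left(0 + \frac{1631 + 1534}{1406 + 423}\right) - 1245 = \left(0 + \frac{3165}{1829}\right) - 1245 = \frac{3165}{1829} - 1245 = - \frac{2273940}{1829}$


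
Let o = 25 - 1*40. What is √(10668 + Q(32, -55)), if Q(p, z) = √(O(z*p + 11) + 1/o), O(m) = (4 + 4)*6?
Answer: √(2400300 + 15*√10785)/15 ≈ 103.32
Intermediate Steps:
o = -15 (o = 25 - 40 = -15)
O(m) = 48 (O(m) = 8*6 = 48)
Q(p, z) = √10785/15 (Q(p, z) = √(48 + 1/(-15)) = √(48 - 1/15) = √(719/15) = √10785/15)
√(10668 + Q(32, -55)) = √(10668 + √10785/15)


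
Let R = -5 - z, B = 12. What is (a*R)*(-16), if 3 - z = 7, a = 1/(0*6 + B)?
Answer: 4/3 ≈ 1.3333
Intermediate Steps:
a = 1/12 (a = 1/(0*6 + 12) = 1/(0 + 12) = 1/12 ≈ 0.083333)
z = -4 (z = 3 - 1*7 = 3 - 7 = -4)
R = -1 (R = -5 - 1*(-4) = -5 + 4 = -1)
(a*R)*(-16) = ((1/12)*(-1))*(-16) = -1/12*(-16) = 4/3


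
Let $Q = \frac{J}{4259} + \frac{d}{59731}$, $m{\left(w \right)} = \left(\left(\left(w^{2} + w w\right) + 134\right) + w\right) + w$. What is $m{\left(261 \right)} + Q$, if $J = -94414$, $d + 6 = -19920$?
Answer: $\frac{34820350543974}{254394329} \approx 1.3688 \cdot 10^{5}$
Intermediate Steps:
$d = -19926$ ($d = -6 - 19920 = -19926$)
$m{\left(w \right)} = 134 + 2 w + 2 w^{2}$ ($m{\left(w \right)} = \left(\left(\left(w^{2} + w^{2}\right) + 134\right) + w\right) + w = \left(\left(2 w^{2} + 134\right) + w\right) + w = \left(\left(134 + 2 w^{2}\right) + w\right) + w = \left(134 + w + 2 w^{2}\right) + w = 134 + 2 w + 2 w^{2}$)
$Q = - \frac{5724307468}{254394329}$ ($Q = - \frac{94414}{4259} - \frac{19926}{59731} = - \frac{5724307468}{254394329} \approx -22.502$)
$m{\left(261 \right)} + Q = \left(134 + 2 \cdot 261 + 2 \cdot 261^{2}\right) - \frac{5724307468}{254394329} = \left(134 + 522 + 2 \cdot 68121\right) - \frac{5724307468}{254394329} = \left(134 + 522 + 136242\right) - \frac{5724307468}{254394329} = 136898 - \frac{5724307468}{254394329} = \frac{34820350543974}{254394329}$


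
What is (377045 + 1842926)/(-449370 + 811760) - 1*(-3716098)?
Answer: 1346678974191/362390 ≈ 3.7161e+6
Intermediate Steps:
(377045 + 1842926)/(-449370 + 811760) - 1*(-3716098) = 2219971/362390 + 3716098 = 1346678974191/362390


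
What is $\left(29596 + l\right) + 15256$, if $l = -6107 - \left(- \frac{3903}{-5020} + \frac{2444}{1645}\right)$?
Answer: $\frac{1361419771}{35140} \approx 38743.0$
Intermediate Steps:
$l = - \frac{214679509}{35140}$ ($l = -6107 - \left(\left(-3903\right) \left(- \frac{1}{5020}\right) + 2444 \cdot \frac{1}{1645}\right) = -6107 - \left(\frac{3903}{5020} + \frac{52}{35}\right) = -6107 - \frac{79529}{35140} = - \frac{214679509}{35140} \approx -6109.3$)
$\left(29596 + l\right) + 15256 = \left(29596 - \frac{214679509}{35140}\right) + 15256 = \frac{825323931}{35140} + 15256 = \frac{1361419771}{35140}$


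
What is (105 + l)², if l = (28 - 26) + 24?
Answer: 17161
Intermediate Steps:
l = 26 (l = 2 + 24 = 26)
(105 + l)² = (105 + 26)² = 131² = 17161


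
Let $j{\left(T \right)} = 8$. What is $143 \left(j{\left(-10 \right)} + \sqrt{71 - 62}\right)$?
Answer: $1573$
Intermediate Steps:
$143 \left(j{\left(-10 \right)} + \sqrt{71 - 62}\right) = 143 \left(8 + \sqrt{71 - 62}\right) = 143 \left(8 + \sqrt{9}\right) = 143 \left(8 + 3\right) = 143 \cdot 11 = 1573$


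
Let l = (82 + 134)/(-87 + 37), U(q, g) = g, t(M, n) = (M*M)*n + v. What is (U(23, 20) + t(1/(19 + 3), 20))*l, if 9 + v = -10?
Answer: -13608/3025 ≈ -4.4985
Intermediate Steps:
v = -19 (v = -9 - 10 = -19)
t(M, n) = -19 + n*M**2 (t(M, n) = (M*M)*n - 19 = M**2*n - 19 = n*M**2 - 19 = -19 + n*M**2)
l = -108/25 (l = 216/(-50) = 216*(-1/50) = -108/25 ≈ -4.3200)
(U(23, 20) + t(1/(19 + 3), 20))*l = (20 + (-19 + 20*(1/(19 + 3))**2))*(-108/25) = (20 + (-19 + 20*(1/22)**2))*(-108/25) = (20 + (-19 + 20*(1/484)))*(-108/25) = (20 + (-19 + 5/121))*(-108/25) = (20 - 2294/121)*(-108/25) = (126/121)*(-108/25) = -13608/3025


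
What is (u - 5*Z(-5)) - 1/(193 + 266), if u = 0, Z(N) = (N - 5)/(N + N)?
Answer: -2296/459 ≈ -5.0022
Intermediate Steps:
Z(N) = (-5 + N)/(2*N) (Z(N) = (-5 + N)/((2*N)) = (-5 + N)*(1/(2*N)) = (-5 + N)/(2*N))
(u - 5*Z(-5)) - 1/(193 + 266) = (0 - 5*(-5 - 5)/(2*(-5))) - 1/(193 + 266) = (0 - 5*(-1)*(-10)/(2*5)) - 1/459 = (0 - 5*1) - 1*1/459 = (0 - 5) - 1/459 = -5 - 1/459 = -2296/459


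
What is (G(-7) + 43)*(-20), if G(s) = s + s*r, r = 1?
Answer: -580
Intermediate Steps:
G(s) = 2*s (G(s) = s + s*1 = s + s = 2*s)
(G(-7) + 43)*(-20) = (2*(-7) + 43)*(-20) = (-14 + 43)*(-20) = 29*(-20) = -580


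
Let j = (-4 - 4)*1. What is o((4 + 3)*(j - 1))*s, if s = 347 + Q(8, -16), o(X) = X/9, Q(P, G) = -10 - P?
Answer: -2303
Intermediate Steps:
j = -8 (j = -8*1 = -8)
o(X) = X/9 (o(X) = X*(⅑) = X/9)
s = 329 (s = 347 + (-10 - 1*8) = 347 + (-10 - 8) = 347 - 18 = 329)
o((4 + 3)*(j - 1))*s = (((4 + 3)*(-8 - 1))/9)*329 = ((7*(-9))/9)*329 = ((⅑)*(-63))*329 = -7*329 = -2303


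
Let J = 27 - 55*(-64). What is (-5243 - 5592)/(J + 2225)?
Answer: -10835/5772 ≈ -1.8772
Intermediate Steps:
J = 3547 (J = 27 + 3520 = 3547)
(-5243 - 5592)/(J + 2225) = (-5243 - 5592)/(3547 + 2225) = -10835/5772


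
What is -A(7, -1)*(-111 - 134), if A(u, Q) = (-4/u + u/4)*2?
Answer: 1155/2 ≈ 577.50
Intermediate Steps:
A(u, Q) = u/2 - 8/u (A(u, Q) = (-4/u + u*(¼))*2 = (-4/u + u/4)*2 = u/2 - 8/u)
-A(7, -1)*(-111 - 134) = -((½)*7 - 8/7)*(-111 - 134) = -(7/2 - 8*⅐)*(-245) = -(7/2 - 8/7)*(-245) = -33*(-245)/14 = -1*(-1155/2) = 1155/2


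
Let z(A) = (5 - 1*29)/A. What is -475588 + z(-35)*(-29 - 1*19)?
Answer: -16646732/35 ≈ -4.7562e+5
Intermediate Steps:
z(A) = -24/A (z(A) = (5 - 29)/A = -24/A)
-475588 + z(-35)*(-29 - 1*19) = -475588 + (-24/(-35))*(-29 - 1*19) = -475588 + (-24*(-1/35))*(-29 - 19) = -475588 + (24/35)*(-48) = -475588 - 1152/35 = -16646732/35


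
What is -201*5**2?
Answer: -5025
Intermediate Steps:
-201*5**2 = -201*25 = -5025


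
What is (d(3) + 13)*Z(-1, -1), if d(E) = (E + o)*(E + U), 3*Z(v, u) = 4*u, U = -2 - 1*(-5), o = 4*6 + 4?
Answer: -796/3 ≈ -265.33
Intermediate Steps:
o = 28 (o = 24 + 4 = 28)
U = 3 (U = -2 + 5 = 3)
Z(v, u) = 4*u/3 (Z(v, u) = (4*u)/3 = 4*u/3)
d(E) = (3 + E)*(28 + E) (d(E) = (E + 28)*(E + 3) = (28 + E)*(3 + E) = (3 + E)*(28 + E))
(d(3) + 13)*Z(-1, -1) = ((84 + 3**2 + 31*3) + 13)*((4/3)*(-1)) = ((84 + 9 + 93) + 13)*(-4/3) = (186 + 13)*(-4/3) = 199*(-4/3) = -796/3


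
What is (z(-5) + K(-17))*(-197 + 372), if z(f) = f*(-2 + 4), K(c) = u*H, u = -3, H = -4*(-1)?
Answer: -3850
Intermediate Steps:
H = 4
K(c) = -12 (K(c) = -3*4 = -12)
z(f) = 2*f (z(f) = f*2 = 2*f)
(z(-5) + K(-17))*(-197 + 372) = (2*(-5) - 12)*(-197 + 372) = (-10 - 12)*175 = -22*175 = -3850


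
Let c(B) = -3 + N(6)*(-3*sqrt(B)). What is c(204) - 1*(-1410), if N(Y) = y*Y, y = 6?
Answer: 1407 - 216*sqrt(51) ≈ -135.55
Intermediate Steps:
N(Y) = 6*Y
c(B) = -3 - 108*sqrt(B) (c(B) = -3 + (6*6)*(-3*sqrt(B)) = -3 + 36*(-3*sqrt(B)) = -3 - 108*sqrt(B))
c(204) - 1*(-1410) = (-3 - 216*sqrt(51)) - 1*(-1410) = (-3 - 216*sqrt(51)) + 1410 = 1407 - 216*sqrt(51)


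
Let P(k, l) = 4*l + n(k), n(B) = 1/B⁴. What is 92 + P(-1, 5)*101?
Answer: 2213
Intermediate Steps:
n(B) = B⁻⁴ (n(B) = 1/B⁴ = B⁻⁴)
P(k, l) = k⁻⁴ + 4*l (P(k, l) = 4*l + k⁻⁴ = k⁻⁴ + 4*l)
92 + P(-1, 5)*101 = 92 + ((-1)⁻⁴ + 4*5)*101 = 92 + (1 + 20)*101 = 92 + 21*101 = 92 + 2121 = 2213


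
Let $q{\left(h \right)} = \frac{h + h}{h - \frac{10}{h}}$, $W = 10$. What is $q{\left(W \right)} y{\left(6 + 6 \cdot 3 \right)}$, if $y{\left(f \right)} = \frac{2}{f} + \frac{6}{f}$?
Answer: $\frac{20}{27} \approx 0.74074$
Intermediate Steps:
$y{\left(f \right)} = \frac{8}{f}$
$q{\left(h \right)} = \frac{2 h}{h - \frac{10}{h}}$
$q{\left(W \right)} y{\left(6 + 6 \cdot 3 \right)} = \frac{2 \cdot 10^{2}}{-10 + 10^{2}} \frac{8}{6 + 6 \cdot 3} = 2 \cdot 100 \frac{1}{-10 + 100} \frac{8}{6 + 18} = 2 \cdot 100 \cdot \frac{1}{90} \cdot \frac{8}{24} = 2 \cdot 100 \cdot \frac{1}{90} \cdot 8 \cdot \frac{1}{24} = \frac{20}{9} \cdot \frac{1}{3} = \frac{20}{27}$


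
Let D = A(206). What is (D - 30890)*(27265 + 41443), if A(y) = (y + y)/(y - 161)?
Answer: -95479247704/45 ≈ -2.1218e+9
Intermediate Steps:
A(y) = 2*y/(-161 + y) (A(y) = (2*y)/(-161 + y) = 2*y/(-161 + y))
D = 412/45 (D = 2*206/(-161 + 206) = 2*206/45 = 2*206*(1/45) = 412/45 ≈ 9.1555)
(D - 30890)*(27265 + 41443) = (412/45 - 30890)*(27265 + 41443) = -1389638/45*68708 = -95479247704/45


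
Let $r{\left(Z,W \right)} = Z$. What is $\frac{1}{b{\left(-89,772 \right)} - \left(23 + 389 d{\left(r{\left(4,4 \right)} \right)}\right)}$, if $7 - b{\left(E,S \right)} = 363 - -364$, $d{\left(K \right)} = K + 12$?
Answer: $- \frac{1}{6967} \approx -0.00014353$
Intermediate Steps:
$d{\left(K \right)} = 12 + K$
$b{\left(E,S \right)} = -720$ ($b{\left(E,S \right)} = 7 - \left(363 - -364\right) = 7 - \left(363 + 364\right) = 7 - 727 = -720$)
$\frac{1}{b{\left(-89,772 \right)} - \left(23 + 389 d{\left(r{\left(4,4 \right)} \right)}\right)} = \frac{1}{-720 - \left(23 + 389 \left(12 + 4\right)\right)} = \frac{1}{-720 - 6247} = \frac{1}{-6967} = - \frac{1}{6967}$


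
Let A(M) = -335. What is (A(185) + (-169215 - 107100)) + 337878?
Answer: 61228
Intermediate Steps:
(A(185) + (-169215 - 107100)) + 337878 = (-335 + (-169215 - 107100)) + 337878 = (-335 - 276315) + 337878 = -276650 + 337878 = 61228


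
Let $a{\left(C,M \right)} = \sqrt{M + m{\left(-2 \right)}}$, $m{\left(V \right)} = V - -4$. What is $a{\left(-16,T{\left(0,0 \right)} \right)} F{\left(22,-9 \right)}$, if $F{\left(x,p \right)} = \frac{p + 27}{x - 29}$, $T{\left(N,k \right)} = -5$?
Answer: $- \frac{18 i \sqrt{3}}{7} \approx - 4.4538 i$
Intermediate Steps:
$m{\left(V \right)} = 4 + V$ ($m{\left(V \right)} = V + 4 = 4 + V$)
$a{\left(C,M \right)} = \sqrt{2 + M}$ ($a{\left(C,M \right)} = \sqrt{M + \left(4 - 2\right)} = \sqrt{M + 2} = \sqrt{2 + M}$)
$F{\left(x,p \right)} = \frac{27 + p}{-29 + x}$
$a{\left(-16,T{\left(0,0 \right)} \right)} F{\left(22,-9 \right)} = \sqrt{2 - 5} \frac{27 - 9}{-29 + 22} = \sqrt{-3} \frac{1}{-7} \cdot 18 = i \sqrt{3} \left(\left(- \frac{1}{7}\right) 18\right) = i \sqrt{3} \left(- \frac{18}{7}\right) = - \frac{18 i \sqrt{3}}{7}$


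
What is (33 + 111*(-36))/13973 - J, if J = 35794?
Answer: -500153525/13973 ≈ -35794.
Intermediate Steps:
(33 + 111*(-36))/13973 - J = (33 + 111*(-36))/13973 - 1*35794 = (33 - 3996)*(1/13973) - 35794 = -3963*1/13973 - 35794 = -3963/13973 - 35794 = -500153525/13973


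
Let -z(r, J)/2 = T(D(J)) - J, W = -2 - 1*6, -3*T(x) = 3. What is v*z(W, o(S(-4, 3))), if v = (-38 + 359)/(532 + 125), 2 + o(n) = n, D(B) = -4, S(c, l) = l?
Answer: 428/219 ≈ 1.9543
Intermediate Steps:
T(x) = -1 (T(x) = -1/3*3 = -1)
o(n) = -2 + n
W = -8 (W = -2 - 6 = -8)
z(r, J) = 2 + 2*J (z(r, J) = -2*(-1 - J) = 2 + 2*J)
v = 107/219 (v = 321/657 = 321*(1/657) = 107/219 ≈ 0.48858)
v*z(W, o(S(-4, 3))) = 107*(2 + 2*(-2 + 3))/219 = 107*(2 + 2*1)/219 = 107*(2 + 2)/219 = (107/219)*4 = 428/219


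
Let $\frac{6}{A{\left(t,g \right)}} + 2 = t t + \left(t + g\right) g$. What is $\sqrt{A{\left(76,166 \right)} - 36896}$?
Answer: $\frac{i \sqrt{19472185996265}}{22973} \approx 192.08 i$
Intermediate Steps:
$A{\left(t,g \right)} = \frac{6}{-2 + t^{2} + g \left(g + t\right)}$ ($A{\left(t,g \right)} = \frac{6}{-2 + \left(t t + \left(t + g\right) g\right)} = \frac{6}{-2 + \left(t^{2} + \left(g + t\right) g\right)} = \frac{6}{-2 + \left(t^{2} + g \left(g + t\right)\right)} = \frac{6}{-2 + t^{2} + g \left(g + t\right)}$)
$\sqrt{A{\left(76,166 \right)} - 36896} = \sqrt{\frac{6}{-2 + 166^{2} + 76^{2} + 166 \cdot 76} - 36896} = \sqrt{\frac{6}{-2 + 27556 + 5776 + 12616} - 36896} = \sqrt{\frac{6}{45946} - 36896} = \sqrt{6 \cdot \frac{1}{45946} - 36896} = \sqrt{\frac{3}{22973} - 36896} = \sqrt{- \frac{847611805}{22973}} = \frac{i \sqrt{19472185996265}}{22973}$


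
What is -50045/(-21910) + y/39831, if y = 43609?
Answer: 589763117/174539442 ≈ 3.3790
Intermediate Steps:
-50045/(-21910) + y/39831 = -50045/(-21910) + 43609/39831 = -50045*(-1/21910) + 43609*(1/39831) = 10009/4382 + 43609/39831 = 589763117/174539442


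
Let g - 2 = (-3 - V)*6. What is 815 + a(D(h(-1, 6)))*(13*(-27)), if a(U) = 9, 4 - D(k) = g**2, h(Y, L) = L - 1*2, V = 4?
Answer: -2344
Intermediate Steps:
h(Y, L) = -2 + L (h(Y, L) = L - 2 = -2 + L)
g = -40 (g = 2 + (-3 - 1*4)*6 = 2 + (-3 - 4)*6 = 2 - 7*6 = 2 - 42 = -40)
D(k) = -1596 (D(k) = 4 - 1*(-40)**2 = 4 - 1*1600 = 4 - 1600 = -1596)
815 + a(D(h(-1, 6)))*(13*(-27)) = 815 + 9*(13*(-27)) = 815 + 9*(-351) = 815 - 3159 = -2344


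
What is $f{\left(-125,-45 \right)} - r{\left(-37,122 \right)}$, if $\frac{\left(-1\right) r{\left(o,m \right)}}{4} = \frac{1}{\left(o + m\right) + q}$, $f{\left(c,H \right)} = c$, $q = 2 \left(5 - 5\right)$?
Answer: $- \frac{10621}{85} \approx -124.95$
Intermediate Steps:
$q = 0$ ($q = 2 \cdot 0 = 0$)
$r{\left(o,m \right)} = - \frac{4}{m + o}$ ($r{\left(o,m \right)} = - \frac{4}{\left(o + m\right) + 0} = - \frac{4}{\left(m + o\right) + 0} = - \frac{4}{m + o}$)
$f{\left(-125,-45 \right)} - r{\left(-37,122 \right)} = -125 - - \frac{4}{122 - 37} = -125 - - \frac{4}{85} = -125 + \frac{4}{85} = - \frac{10621}{85}$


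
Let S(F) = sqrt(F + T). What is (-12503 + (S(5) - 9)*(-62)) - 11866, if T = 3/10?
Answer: -23811 - 31*sqrt(530)/5 ≈ -23954.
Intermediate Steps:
T = 3/10 (T = 3*(1/10) = 3/10 ≈ 0.30000)
S(F) = sqrt(3/10 + F) (S(F) = sqrt(F + 3/10) = sqrt(3/10 + F))
(-12503 + (S(5) - 9)*(-62)) - 11866 = (-12503 + (sqrt(30 + 100*5)/10 - 9)*(-62)) - 11866 = (-12503 + (sqrt(30 + 500)/10 - 9)*(-62)) - 11866 = (-12503 + (sqrt(530)/10 - 9)*(-62)) - 11866 = (-12503 + (-9 + sqrt(530)/10)*(-62)) - 11866 = (-12503 + (558 - 31*sqrt(530)/5)) - 11866 = (-11945 - 31*sqrt(530)/5) - 11866 = -23811 - 31*sqrt(530)/5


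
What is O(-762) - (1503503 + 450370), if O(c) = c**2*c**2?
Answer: 337145500863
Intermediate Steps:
O(c) = c**4
O(-762) - (1503503 + 450370) = (-762)**4 - (1503503 + 450370) = 337147454736 - 1*1953873 = 337147454736 - 1953873 = 337145500863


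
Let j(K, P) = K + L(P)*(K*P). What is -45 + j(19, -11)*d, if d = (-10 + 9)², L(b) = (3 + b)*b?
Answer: -18418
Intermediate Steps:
L(b) = b*(3 + b)
d = 1 (d = (-1)² = 1)
j(K, P) = K + K*P²*(3 + P) (j(K, P) = K + (P*(3 + P))*(K*P) = K + K*P²*(3 + P))
-45 + j(19, -11)*d = -45 + (19*(1 + (-11)²*(3 - 11)))*1 = -45 + (19*(1 + 121*(-8)))*1 = -45 + (19*(1 - 968))*1 = -45 + (19*(-967))*1 = -45 - 18373*1 = -45 - 18373 = -18418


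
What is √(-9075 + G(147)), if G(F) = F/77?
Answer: 2*I*√274461/11 ≈ 95.253*I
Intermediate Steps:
G(F) = F/77 (G(F) = F*(1/77) = F/77)
√(-9075 + G(147)) = √(-9075 + (1/77)*147) = √(-9075 + 21/11) = √(-99804/11) = 2*I*√274461/11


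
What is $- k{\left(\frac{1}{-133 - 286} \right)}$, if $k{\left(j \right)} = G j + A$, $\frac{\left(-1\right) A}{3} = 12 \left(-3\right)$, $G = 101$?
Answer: $- \frac{45151}{419} \approx -107.76$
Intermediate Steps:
$A = 108$ ($A = - 3 \cdot 12 \left(-3\right) = \left(-3\right) \left(-36\right) = 108$)
$k{\left(j \right)} = 108 + 101 j$ ($k{\left(j \right)} = 101 j + 108 = 108 + 101 j$)
$- k{\left(\frac{1}{-133 - 286} \right)} = - (108 + \frac{101}{-133 - 286}) = - (108 + \frac{101}{-419}) = - (108 + 101 \left(- \frac{1}{419}\right)) = - (108 - \frac{101}{419}) = \left(-1\right) \frac{45151}{419} = - \frac{45151}{419}$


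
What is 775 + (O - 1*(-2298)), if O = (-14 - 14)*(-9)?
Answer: 3325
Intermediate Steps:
O = 252 (O = -28*(-9) = 252)
775 + (O - 1*(-2298)) = 775 + (252 - 1*(-2298)) = 775 + (252 + 2298) = 775 + 2550 = 3325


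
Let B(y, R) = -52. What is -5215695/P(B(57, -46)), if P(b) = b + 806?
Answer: -5215695/754 ≈ -6917.4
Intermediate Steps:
P(b) = 806 + b
-5215695/P(B(57, -46)) = -5215695/(806 - 52) = -5215695/754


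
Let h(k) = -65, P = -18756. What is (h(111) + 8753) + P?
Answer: -10068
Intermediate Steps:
(h(111) + 8753) + P = (-65 + 8753) - 18756 = 8688 - 18756 = -10068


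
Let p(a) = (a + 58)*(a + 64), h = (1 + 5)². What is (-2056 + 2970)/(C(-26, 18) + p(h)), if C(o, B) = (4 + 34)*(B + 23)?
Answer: 457/5479 ≈ 0.083409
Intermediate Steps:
C(o, B) = 874 + 38*B (C(o, B) = 38*(23 + B) = 874 + 38*B)
h = 36 (h = 6² = 36)
p(a) = (58 + a)*(64 + a)
(-2056 + 2970)/(C(-26, 18) + p(h)) = (-2056 + 2970)/((874 + 38*18) + (3712 + 36² + 122*36)) = 914/((874 + 684) + (3712 + 1296 + 4392)) = 914/(1558 + 9400) = 914/10958 = 914*(1/10958) = 457/5479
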